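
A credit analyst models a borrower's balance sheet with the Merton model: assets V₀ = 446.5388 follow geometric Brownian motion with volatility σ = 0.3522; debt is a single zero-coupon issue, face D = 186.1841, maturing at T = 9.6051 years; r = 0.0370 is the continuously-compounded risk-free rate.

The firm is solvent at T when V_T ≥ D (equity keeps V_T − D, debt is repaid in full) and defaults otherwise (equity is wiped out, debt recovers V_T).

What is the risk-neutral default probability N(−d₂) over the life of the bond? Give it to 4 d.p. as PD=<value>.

PD=0.2805

d₁ = [ln(V₀/D) + (r + σ²/2)T] / (σ√T)
   = [ln(446.5388/186.1841) + (0.0370 + 0.5·0.3522²)·9.6051] / (0.3522·√9.6051)
   = [0.874790 + 0.951120] / 1.091542 = 1.672781
d₂ = d₁ − σ√T = 1.672781 − 1.091542 = 0.581240
risk-neutral PD = N(−d₂) = N(-0.581240) = 0.280539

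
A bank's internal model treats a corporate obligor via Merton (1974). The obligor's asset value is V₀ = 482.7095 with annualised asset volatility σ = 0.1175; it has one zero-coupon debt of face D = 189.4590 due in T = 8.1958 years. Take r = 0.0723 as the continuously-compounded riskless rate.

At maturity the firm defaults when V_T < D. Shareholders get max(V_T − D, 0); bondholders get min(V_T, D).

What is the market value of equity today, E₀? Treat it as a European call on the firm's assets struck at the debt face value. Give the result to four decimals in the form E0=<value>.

E0=377.9554

d₁ = [ln(V₀/D) + (r + σ²/2)T] / (σ√T)
   = [ln(482.7095/189.4590) + (0.0723 + 0.5·0.1175²)·8.1958] / (0.1175·√8.1958)
   = [0.935242 + 0.649133] / 0.336383 = 4.710039
d₂ = d₁ − σ√T = 4.710039 − 0.336383 = 4.373657
N(d₁) = 0.999999,  N(d₂) = 0.999994,  e^(−rT) = 0.552912
E₀ = V₀·N(d₁) − D·e^(−rT)·N(d₂)
   = 482.7095·0.999999 − 189.4590·0.552912·0.999994 = 377.955379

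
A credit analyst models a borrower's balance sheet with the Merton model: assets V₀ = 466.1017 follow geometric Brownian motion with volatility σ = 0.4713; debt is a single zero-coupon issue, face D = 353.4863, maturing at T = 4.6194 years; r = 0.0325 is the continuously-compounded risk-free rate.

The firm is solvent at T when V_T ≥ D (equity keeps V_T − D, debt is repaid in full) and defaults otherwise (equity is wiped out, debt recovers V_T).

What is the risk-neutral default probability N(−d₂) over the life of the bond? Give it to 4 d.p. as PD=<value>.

PD=0.5340

d₁ = [ln(V₀/D) + (r + σ²/2)T] / (σ√T)
   = [ln(466.1017/353.4863) + (0.0325 + 0.5·0.4713²)·4.6194] / (0.4713·√4.6194)
   = [0.276559 + 0.663170] / 1.012955 = 0.927710
d₂ = d₁ − σ√T = 0.927710 − 1.012955 = -0.085245
risk-neutral PD = N(−d₂) = N(0.085245) = 0.533967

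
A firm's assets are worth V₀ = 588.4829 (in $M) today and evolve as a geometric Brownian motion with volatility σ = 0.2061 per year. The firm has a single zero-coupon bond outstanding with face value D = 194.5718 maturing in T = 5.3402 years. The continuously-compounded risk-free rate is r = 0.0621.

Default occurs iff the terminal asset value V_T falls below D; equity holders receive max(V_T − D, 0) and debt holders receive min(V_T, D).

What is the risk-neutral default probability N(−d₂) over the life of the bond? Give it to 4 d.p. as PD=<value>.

d₁ = [ln(V₀/D) + (r + σ²/2)T] / (σ√T)
   = [ln(588.4829/194.5718) + (0.0621 + 0.5·0.2061²)·5.3402] / (0.2061·√5.3402)
   = [1.106747 + 0.445045] / 0.476274 = 3.258191
d₂ = d₁ − σ√T = 3.258191 − 0.476274 = 2.781918
risk-neutral PD = N(−d₂) = N(-2.781918) = 0.002702

PD=0.0027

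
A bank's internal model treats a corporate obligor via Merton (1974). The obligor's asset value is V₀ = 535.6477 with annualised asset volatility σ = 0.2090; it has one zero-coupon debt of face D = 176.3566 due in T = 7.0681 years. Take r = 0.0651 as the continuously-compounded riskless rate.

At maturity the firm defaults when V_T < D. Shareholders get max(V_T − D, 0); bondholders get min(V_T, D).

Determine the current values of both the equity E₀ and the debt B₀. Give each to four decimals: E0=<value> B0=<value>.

E0=424.4226 B0=111.2251

d₁ = [ln(V₀/D) + (r + σ²/2)T] / (σ√T)
   = [ln(535.6477/176.3566) + (0.0651 + 0.5·0.2090²)·7.0681] / (0.2090·√7.0681)
   = [1.110969 + 0.614504] / 0.555645 = 3.105349
d₂ = d₁ − σ√T = 3.105349 − 0.555645 = 2.549704
N(d₁) = 0.999050,  N(d₂) = 0.994609,  e^(−rT) = 0.631199
E₀ = V₀·N(d₁) − D·e^(−rT)·N(d₂)
   = 535.6477·0.999050 − 176.3566·0.631199·0.994609 = 424.422567
B₀ = V₀ − E₀ = 535.6477 − 424.422567 = 111.225133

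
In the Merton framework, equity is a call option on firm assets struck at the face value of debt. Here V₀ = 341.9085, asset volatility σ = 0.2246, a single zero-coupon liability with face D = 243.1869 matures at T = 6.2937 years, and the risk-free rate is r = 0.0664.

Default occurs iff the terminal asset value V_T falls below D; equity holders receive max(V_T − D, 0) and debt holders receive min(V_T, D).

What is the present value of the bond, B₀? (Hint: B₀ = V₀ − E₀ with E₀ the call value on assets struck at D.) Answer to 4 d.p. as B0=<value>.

B0=154.8348

d₁ = [ln(V₀/D) + (r + σ²/2)T] / (σ√T)
   = [ln(341.9085/243.1869) + (0.0664 + 0.5·0.2246²)·6.2937] / (0.2246·√6.2937)
   = [0.340713 + 0.576645] / 0.563460 = 1.628081
d₂ = d₁ − σ√T = 1.628081 − 0.563460 = 1.064622
N(d₁) = 0.948246,  N(d₂) = 0.856476,  e^(−rT) = 0.658427
E₀ = V₀·N(d₁) − D·e^(−rT)·N(d₂)
   = 341.9085·0.948246 − 243.1869·0.658427·0.856476 = 187.073727
B₀ = V₀ − E₀ = 341.9085 − 187.073727 = 154.834773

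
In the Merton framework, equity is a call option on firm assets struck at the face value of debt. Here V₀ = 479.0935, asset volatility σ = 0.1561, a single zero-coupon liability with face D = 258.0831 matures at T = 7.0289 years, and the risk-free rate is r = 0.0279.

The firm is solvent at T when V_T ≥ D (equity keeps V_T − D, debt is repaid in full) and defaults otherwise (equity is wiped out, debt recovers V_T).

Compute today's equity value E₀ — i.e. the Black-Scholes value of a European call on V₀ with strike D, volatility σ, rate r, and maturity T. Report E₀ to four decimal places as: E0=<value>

d₁ = [ln(V₀/D) + (r + σ²/2)T] / (σ√T)
   = [ln(479.0935/258.0831) + (0.0279 + 0.5·0.1561²)·7.0289] / (0.1561·√7.0289)
   = [0.618614 + 0.281744] / 0.413853 = 2.175547
d₂ = d₁ − σ√T = 2.175547 − 0.413853 = 1.761694
N(d₁) = 0.985205,  N(d₂) = 0.960939,  e^(−rT) = 0.821925
E₀ = V₀·N(d₁) − D·e^(−rT)·N(d₂)
   = 479.0935·0.985205 − 258.0831·0.821925·0.960939 = 268.166316

E0=268.1663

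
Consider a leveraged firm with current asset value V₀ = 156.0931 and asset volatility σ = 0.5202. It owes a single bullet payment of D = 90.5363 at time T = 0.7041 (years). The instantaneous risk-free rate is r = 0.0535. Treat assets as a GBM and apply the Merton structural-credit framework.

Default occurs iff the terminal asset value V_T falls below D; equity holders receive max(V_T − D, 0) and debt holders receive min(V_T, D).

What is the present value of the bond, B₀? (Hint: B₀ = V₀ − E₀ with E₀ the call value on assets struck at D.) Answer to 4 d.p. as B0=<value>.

B0=85.0698

d₁ = [ln(V₀/D) + (r + σ²/2)T] / (σ√T)
   = [ln(156.0931/90.5363) + (0.0535 + 0.5·0.5202²)·0.7041] / (0.5202·√0.7041)
   = [0.544702 + 0.132937] / 0.436503 = 1.552425
d₂ = d₁ − σ√T = 1.552425 − 0.436503 = 1.115922
N(d₁) = 0.939720,  N(d₂) = 0.867772,  e^(−rT) = 0.963031
E₀ = V₀·N(d₁) − D·e^(−rT)·N(d₂)
   = 156.0931·0.939720 − 90.5363·0.963031·0.867772 = 71.023322
B₀ = V₀ − E₀ = 156.0931 − 71.023322 = 85.069778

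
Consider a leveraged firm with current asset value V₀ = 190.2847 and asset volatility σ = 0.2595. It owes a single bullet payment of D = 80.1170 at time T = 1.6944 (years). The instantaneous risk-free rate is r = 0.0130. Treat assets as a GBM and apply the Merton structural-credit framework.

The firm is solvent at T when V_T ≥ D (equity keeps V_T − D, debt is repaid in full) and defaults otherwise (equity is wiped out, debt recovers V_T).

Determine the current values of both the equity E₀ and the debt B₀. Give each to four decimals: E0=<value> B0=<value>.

d₁ = [ln(V₀/D) + (r + σ²/2)T] / (σ√T)
   = [ln(190.2847/80.1170) + (0.0130 + 0.5·0.2595²)·1.6944] / (0.2595·√1.6944)
   = [0.865033 + 0.079078] / 0.337789 = 2.794974
d₂ = d₁ − σ√T = 2.794974 − 0.337789 = 2.457185
N(d₁) = 0.997405,  N(d₂) = 0.992998,  e^(−rT) = 0.978214
E₀ = V₀·N(d₁) − D·e^(−rT)·N(d₂)
   = 190.2847·0.997405 − 80.1170·0.978214·0.992998 = 111.968053
B₀ = V₀ − E₀ = 190.2847 − 111.968053 = 78.316647

E0=111.9681 B0=78.3166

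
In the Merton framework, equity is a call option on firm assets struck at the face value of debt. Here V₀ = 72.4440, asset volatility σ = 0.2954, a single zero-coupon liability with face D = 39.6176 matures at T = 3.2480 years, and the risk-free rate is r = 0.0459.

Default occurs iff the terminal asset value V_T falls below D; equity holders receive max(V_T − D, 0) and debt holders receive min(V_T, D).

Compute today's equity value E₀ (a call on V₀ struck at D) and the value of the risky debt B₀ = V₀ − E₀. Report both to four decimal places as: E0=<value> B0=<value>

E0=39.2319 B0=33.2121

d₁ = [ln(V₀/D) + (r + σ²/2)T] / (σ√T)
   = [ln(72.4440/39.6176) + (0.0459 + 0.5·0.2954²)·3.2480] / (0.2954·√3.2480)
   = [0.603540 + 0.290795] / 0.532376 = 1.679895
d₂ = d₁ − σ√T = 1.679895 − 0.532376 = 1.147519
N(d₁) = 0.953511,  N(d₂) = 0.874416,  e^(−rT) = 0.861497
E₀ = V₀·N(d₁) − D·e^(−rT)·N(d₂)
   = 72.4440·0.953511 − 39.6176·0.861497·0.874416 = 39.231925
B₀ = V₀ − E₀ = 72.4440 − 39.231925 = 33.212075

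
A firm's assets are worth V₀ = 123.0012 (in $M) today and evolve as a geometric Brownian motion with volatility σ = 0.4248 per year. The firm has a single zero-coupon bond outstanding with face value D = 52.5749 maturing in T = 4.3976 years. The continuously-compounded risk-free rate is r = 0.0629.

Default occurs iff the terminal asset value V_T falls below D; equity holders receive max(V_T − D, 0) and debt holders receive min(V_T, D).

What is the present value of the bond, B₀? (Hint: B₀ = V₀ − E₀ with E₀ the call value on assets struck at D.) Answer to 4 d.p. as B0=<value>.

d₁ = [ln(V₀/D) + (r + σ²/2)T] / (σ√T)
   = [ln(123.0012/52.5749) + (0.0629 + 0.5·0.4248²)·4.3976] / (0.4248·√4.3976)
   = [0.849955 + 0.673394] / 0.890825 = 1.710043
d₂ = d₁ − σ√T = 1.710043 − 0.890825 = 0.819218
N(d₁) = 0.956371,  N(d₂) = 0.793669,  e^(−rT) = 0.758351
E₀ = V₀·N(d₁) − D·e^(−rT)·N(d₂)
   = 123.0012·0.956371 − 52.5749·0.758351·0.793669 = 85.991025
B₀ = V₀ − E₀ = 123.0012 − 85.991025 = 37.010175

B0=37.0102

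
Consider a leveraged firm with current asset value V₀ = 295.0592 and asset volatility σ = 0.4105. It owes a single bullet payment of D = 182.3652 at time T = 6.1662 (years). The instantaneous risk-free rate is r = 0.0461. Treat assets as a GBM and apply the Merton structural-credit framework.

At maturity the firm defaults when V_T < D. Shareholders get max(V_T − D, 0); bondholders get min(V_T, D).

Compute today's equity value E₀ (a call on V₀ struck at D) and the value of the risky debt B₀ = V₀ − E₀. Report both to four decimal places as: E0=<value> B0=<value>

E0=182.7505 B0=112.3087

d₁ = [ln(V₀/D) + (r + σ²/2)T] / (σ√T)
   = [ln(295.0592/182.3652) + (0.0461 + 0.5·0.4105²)·6.1662] / (0.4105·√6.1662)
   = [0.481165 + 0.803796] / 1.019347 = 1.260572
d₂ = d₁ − σ√T = 1.260572 − 1.019347 = 0.241226
N(d₁) = 0.896269,  N(d₂) = 0.595310,  e^(−rT) = 0.752570
E₀ = V₀·N(d₁) − D·e^(−rT)·N(d₂)
   = 295.0592·0.896269 − 182.3652·0.752570·0.595310 = 182.750459
B₀ = V₀ − E₀ = 295.0592 − 182.750459 = 112.308741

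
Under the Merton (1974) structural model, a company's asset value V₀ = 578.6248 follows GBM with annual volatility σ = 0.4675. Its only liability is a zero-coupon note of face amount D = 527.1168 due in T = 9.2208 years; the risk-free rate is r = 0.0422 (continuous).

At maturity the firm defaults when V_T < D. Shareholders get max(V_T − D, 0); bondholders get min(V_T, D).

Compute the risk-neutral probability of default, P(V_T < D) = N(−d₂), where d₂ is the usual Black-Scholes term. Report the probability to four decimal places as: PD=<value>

PD=0.6443

d₁ = [ln(V₀/D) + (r + σ²/2)T] / (σ√T)
   = [ln(578.6248/527.1168) + (0.0422 + 0.5·0.4675²)·9.2208] / (0.4675·√9.2208)
   = [0.093232 + 1.396749] / 1.419600 = 1.049579
d₂ = d₁ − σ√T = 1.049579 − 1.419600 = -0.370021
risk-neutral PD = N(−d₂) = N(0.370021) = 0.644317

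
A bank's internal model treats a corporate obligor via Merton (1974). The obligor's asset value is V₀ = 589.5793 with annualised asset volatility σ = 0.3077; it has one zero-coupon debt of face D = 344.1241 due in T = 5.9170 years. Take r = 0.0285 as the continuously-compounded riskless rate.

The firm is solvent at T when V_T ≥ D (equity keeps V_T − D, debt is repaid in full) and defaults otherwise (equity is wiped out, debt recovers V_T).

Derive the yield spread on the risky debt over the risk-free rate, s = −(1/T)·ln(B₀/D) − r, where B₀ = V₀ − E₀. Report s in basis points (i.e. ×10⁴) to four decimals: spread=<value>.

d₁ = [ln(V₀/D) + (r + σ²/2)T] / (σ√T)
   = [ln(589.5793/344.1241) + (0.0285 + 0.5·0.3077²)·5.9170] / (0.3077·√5.9170)
   = [0.538407 + 0.448743] / 0.748477 = 1.318879
d₂ = d₁ − σ√T = 1.318879 − 0.748477 = 0.570402
N(d₁) = 0.906395,  N(d₂) = 0.715798,  e^(−rT) = 0.844818
E₀ = V₀·N(d₁) − D·e^(−rT)·N(d₂)
   = 589.5793·0.906395 − 344.1241·0.844818·0.715798 = 326.293681
B₀ = V₀ − E₀ = 589.5793 − 326.293681 = 263.285619
spread = −(1/T)·ln(B₀/D) − r = −(1/5.9170)·ln(263.285619/344.1241) − 0.0285 = 0.01675315
in basis points: 0.01675315 × 10⁴ = 167.5315 bp

spread=167.5315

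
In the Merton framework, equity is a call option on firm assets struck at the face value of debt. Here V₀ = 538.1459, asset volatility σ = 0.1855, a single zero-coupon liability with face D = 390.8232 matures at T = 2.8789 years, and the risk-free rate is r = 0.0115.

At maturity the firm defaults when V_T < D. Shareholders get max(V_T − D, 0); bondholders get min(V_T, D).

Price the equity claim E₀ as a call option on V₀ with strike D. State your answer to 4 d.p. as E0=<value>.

d₁ = [ln(V₀/D) + (r + σ²/2)T] / (σ√T)
   = [ln(538.1459/390.8232) + (0.0115 + 0.5·0.1855²)·2.8789] / (0.1855·√2.8789)
   = [0.319874 + 0.082639] / 0.314744 = 1.278861
d₂ = d₁ − σ√T = 1.278861 − 0.314744 = 0.964117
N(d₁) = 0.899527,  N(d₂) = 0.832506,  e^(−rT) = 0.967435
E₀ = V₀·N(d₁) − D·e^(−rT)·N(d₂)
   = 538.1459·0.899527 − 390.8232·0.967435·0.832506 = 169.309483

E0=169.3095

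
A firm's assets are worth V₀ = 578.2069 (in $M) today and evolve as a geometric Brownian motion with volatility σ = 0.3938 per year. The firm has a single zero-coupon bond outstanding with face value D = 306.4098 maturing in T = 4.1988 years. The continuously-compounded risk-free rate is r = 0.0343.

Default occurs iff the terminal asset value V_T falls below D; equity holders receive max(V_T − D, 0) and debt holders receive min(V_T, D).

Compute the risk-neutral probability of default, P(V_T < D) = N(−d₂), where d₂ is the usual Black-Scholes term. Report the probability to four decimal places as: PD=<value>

d₁ = [ln(V₀/D) + (r + σ²/2)T] / (σ√T)
   = [ln(578.2069/306.4098) + (0.0343 + 0.5·0.3938²)·4.1988] / (0.3938·√4.1988)
   = [0.635008 + 0.469591] / 0.806935 = 1.368883
d₂ = d₁ − σ√T = 1.368883 − 0.806935 = 0.561948
risk-neutral PD = N(−d₂) = N(-0.561948) = 0.287076

PD=0.2871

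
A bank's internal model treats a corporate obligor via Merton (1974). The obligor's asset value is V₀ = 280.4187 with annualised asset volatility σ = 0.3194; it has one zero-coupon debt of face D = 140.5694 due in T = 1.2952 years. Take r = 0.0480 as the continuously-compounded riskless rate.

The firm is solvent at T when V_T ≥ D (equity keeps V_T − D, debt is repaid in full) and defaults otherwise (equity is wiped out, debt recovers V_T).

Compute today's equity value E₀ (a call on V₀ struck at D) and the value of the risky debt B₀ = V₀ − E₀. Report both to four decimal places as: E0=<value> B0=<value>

E0=148.8062 B0=131.6125

d₁ = [ln(V₀/D) + (r + σ²/2)T] / (σ√T)
   = [ln(280.4187/140.5694) + (0.0480 + 0.5·0.3194²)·1.2952] / (0.3194·√1.2952)
   = [0.690583 + 0.128235] / 0.363499 = 2.252600
d₂ = d₁ − σ√T = 2.252600 − 0.363499 = 1.889101
N(d₁) = 0.987858,  N(d₂) = 0.970561,  e^(−rT) = 0.939723
E₀ = V₀·N(d₁) − D·e^(−rT)·N(d₂)
   = 280.4187·0.987858 − 140.5694·0.939723·0.970561 = 148.806240
B₀ = V₀ − E₀ = 280.4187 − 148.806240 = 131.612460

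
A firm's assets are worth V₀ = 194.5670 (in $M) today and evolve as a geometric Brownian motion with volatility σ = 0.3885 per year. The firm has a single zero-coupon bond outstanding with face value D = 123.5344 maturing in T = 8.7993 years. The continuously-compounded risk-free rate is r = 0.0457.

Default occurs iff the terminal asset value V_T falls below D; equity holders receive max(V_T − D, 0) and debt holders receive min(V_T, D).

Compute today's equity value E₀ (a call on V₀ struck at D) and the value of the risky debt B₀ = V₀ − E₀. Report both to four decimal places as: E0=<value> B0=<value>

d₁ = [ln(V₀/D) + (r + σ²/2)T] / (σ√T)
   = [ln(194.5670/123.5344) + (0.0457 + 0.5·0.3885²)·8.7993] / (0.3885·√8.7993)
   = [0.454257 + 1.066177] / 1.152431 = 1.319327
d₂ = d₁ − σ√T = 1.319327 − 1.152431 = 0.166896
N(d₁) = 0.906470,  N(d₂) = 0.566274,  e^(−rT) = 0.668895
E₀ = V₀·N(d₁) − D·e^(−rT)·N(d₂)
   = 194.5670·0.906470 − 123.5344·0.668895·0.566274 = 129.577073
B₀ = V₀ − E₀ = 194.5670 − 129.577073 = 64.989927

E0=129.5771 B0=64.9899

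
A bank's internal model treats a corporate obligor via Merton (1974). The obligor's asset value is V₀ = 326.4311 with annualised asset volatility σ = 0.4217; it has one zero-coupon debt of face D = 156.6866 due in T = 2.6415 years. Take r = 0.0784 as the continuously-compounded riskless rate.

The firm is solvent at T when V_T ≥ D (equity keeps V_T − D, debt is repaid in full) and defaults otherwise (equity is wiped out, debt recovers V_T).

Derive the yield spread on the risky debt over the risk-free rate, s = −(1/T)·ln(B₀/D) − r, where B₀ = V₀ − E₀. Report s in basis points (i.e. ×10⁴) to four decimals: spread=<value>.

spread=158.3068

d₁ = [ln(V₀/D) + (r + σ²/2)T] / (σ√T)
   = [ln(326.4311/156.6866) + (0.0784 + 0.5·0.4217²)·2.6415] / (0.4217·√2.6415)
   = [0.733971 + 0.441964] / 0.685376 = 1.715752
d₂ = d₁ − σ√T = 1.715752 − 0.685376 = 1.030376
N(d₁) = 0.956896,  N(d₂) = 0.848583,  e^(−rT) = 0.812944
E₀ = V₀·N(d₁) − D·e^(−rT)·N(d₂)
   = 326.4311·0.956896 − 156.6866·0.812944·0.848583 = 204.270412
B₀ = V₀ − E₀ = 326.4311 − 204.270412 = 122.160688
spread = −(1/T)·ln(B₀/D) − r = −(1/2.6415)·ln(122.160688/156.6866) − 0.0784 = 0.01583068
in basis points: 0.01583068 × 10⁴ = 158.3068 bp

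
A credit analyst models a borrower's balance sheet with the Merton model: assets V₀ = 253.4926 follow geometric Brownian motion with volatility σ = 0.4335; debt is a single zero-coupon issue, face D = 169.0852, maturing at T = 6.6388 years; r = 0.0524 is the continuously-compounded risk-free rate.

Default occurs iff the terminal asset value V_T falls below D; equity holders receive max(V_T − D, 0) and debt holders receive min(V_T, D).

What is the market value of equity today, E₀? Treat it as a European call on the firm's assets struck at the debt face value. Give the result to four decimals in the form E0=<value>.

E0=160.6969

d₁ = [ln(V₀/D) + (r + σ²/2)T] / (σ√T)
   = [ln(253.4926/169.0852) + (0.0524 + 0.5·0.4335²)·6.6388] / (0.4335·√6.6388)
   = [0.404932 + 0.971662] / 1.116950 = 1.232458
d₂ = d₁ − σ√T = 1.232458 − 1.116950 = 0.115507
N(d₁) = 0.891111,  N(d₂) = 0.545978,  e^(−rT) = 0.706188
E₀ = V₀·N(d₁) − D·e^(−rT)·N(d₂)
   = 253.4926·0.891111 − 169.0852·0.706188·0.545978 = 160.696908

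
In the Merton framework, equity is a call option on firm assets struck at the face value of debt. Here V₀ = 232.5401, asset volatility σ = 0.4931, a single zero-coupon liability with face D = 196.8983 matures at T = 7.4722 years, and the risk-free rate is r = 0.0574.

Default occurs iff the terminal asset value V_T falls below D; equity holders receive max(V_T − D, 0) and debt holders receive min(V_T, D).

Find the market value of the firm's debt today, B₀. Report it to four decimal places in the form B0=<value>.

B0=83.0992

d₁ = [ln(V₀/D) + (r + σ²/2)T] / (σ√T)
   = [ln(232.5401/196.8983) + (0.0574 + 0.5·0.4931²)·7.4722] / (0.4931·√7.4722)
   = [0.166375 + 1.337328] / 1.347905 = 1.115586
d₂ = d₁ − σ√T = 1.115586 − 1.347905 = -0.232319
N(d₁) = 0.867700,  N(d₂) = 0.408145,  e^(−rT) = 0.651222
E₀ = V₀·N(d₁) − D·e^(−rT)·N(d₂)
   = 232.5401·0.867700 − 196.8983·0.651222·0.408145 = 149.440882
B₀ = V₀ − E₀ = 232.5401 − 149.440882 = 83.099218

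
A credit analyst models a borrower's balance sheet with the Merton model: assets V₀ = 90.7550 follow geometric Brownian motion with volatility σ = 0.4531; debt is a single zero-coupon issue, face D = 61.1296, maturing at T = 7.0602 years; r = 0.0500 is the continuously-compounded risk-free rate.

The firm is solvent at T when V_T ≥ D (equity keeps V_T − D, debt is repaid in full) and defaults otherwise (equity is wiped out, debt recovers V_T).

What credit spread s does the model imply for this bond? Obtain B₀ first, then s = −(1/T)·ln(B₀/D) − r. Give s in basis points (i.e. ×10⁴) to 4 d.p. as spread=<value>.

spread=423.6969

d₁ = [ln(V₀/D) + (r + σ²/2)T] / (σ√T)
   = [ln(90.7550/61.1296) + (0.0500 + 0.5·0.4531²)·7.0602] / (0.4531·√7.0602)
   = [0.395167 + 1.077738] / 1.203934 = 1.223411
d₂ = d₁ − σ√T = 1.223411 − 1.203934 = 0.019477
N(d₁) = 0.889413,  N(d₂) = 0.507770,  e^(−rT) = 0.702570
E₀ = V₀·N(d₁) − D·e^(−rT)·N(d₂)
   = 90.7550·0.889413 − 61.1296·0.702570·0.507770 = 58.911040
B₀ = V₀ − E₀ = 90.7550 − 58.911040 = 31.843960
spread = −(1/T)·ln(B₀/D) − r = −(1/7.0602)·ln(31.843960/61.1296) − 0.0500 = 0.04236969
in basis points: 0.04236969 × 10⁴ = 423.6969 bp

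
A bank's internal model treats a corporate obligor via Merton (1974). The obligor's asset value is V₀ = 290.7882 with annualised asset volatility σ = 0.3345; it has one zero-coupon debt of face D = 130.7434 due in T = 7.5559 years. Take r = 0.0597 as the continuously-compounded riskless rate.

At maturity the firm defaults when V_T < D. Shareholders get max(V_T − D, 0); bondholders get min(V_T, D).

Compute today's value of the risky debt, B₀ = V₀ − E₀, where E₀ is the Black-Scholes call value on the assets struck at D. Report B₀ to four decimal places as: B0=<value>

B0=77.9563

d₁ = [ln(V₀/D) + (r + σ²/2)T] / (σ√T)
   = [ln(290.7882/130.7434) + (0.0597 + 0.5·0.3345²)·7.5559] / (0.3345·√7.5559)
   = [0.799359 + 0.873803] / 0.919474 = 1.819695
d₂ = d₁ − σ√T = 1.819695 − 0.919474 = 0.900222
N(d₁) = 0.965597,  N(d₂) = 0.815999,  e^(−rT) = 0.636935
E₀ = V₀·N(d₁) − D·e^(−rT)·N(d₂)
   = 290.7882·0.965597 − 130.7434·0.636935·0.815999 = 212.831922
B₀ = V₀ − E₀ = 290.7882 − 212.831922 = 77.956278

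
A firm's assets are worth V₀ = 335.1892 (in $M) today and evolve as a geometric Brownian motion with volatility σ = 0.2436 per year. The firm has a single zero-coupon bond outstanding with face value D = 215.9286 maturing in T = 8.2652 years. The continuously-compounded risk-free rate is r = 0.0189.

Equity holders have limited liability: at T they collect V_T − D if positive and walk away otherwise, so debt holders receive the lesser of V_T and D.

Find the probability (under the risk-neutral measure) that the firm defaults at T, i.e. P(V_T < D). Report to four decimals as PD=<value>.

d₁ = [ln(V₀/D) + (r + σ²/2)T] / (σ√T)
   = [ln(335.1892/215.9286) + (0.0189 + 0.5·0.2436²)·8.2652] / (0.2436·√8.2652)
   = [0.439747 + 0.401445] / 0.700332 = 1.201133
d₂ = d₁ − σ√T = 1.201133 − 0.700332 = 0.500801
risk-neutral PD = N(−d₂) = N(-0.500801) = 0.308255

PD=0.3083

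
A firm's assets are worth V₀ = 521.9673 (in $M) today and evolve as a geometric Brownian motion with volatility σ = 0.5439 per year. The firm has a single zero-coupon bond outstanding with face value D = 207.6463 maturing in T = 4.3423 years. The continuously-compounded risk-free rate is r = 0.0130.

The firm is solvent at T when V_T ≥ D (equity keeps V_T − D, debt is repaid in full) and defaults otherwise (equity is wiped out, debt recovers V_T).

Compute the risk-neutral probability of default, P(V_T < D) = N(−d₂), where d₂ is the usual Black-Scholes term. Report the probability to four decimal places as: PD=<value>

PD=0.3835

d₁ = [ln(V₀/D) + (r + σ²/2)T] / (σ√T)
   = [ln(521.9673/207.6463) + (0.0130 + 0.5·0.5439²)·4.3423] / (0.5439·√4.3423)
   = [0.921769 + 0.698735] / 1.133389 = 1.429786
d₂ = d₁ − σ√T = 1.429786 − 1.133389 = 0.296397
risk-neutral PD = N(−d₂) = N(-0.296397) = 0.383463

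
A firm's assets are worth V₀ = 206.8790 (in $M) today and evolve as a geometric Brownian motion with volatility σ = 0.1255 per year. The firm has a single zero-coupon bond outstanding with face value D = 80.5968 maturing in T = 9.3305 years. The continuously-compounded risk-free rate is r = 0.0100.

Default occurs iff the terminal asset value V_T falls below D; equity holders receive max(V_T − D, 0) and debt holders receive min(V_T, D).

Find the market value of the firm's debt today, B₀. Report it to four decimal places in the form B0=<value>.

B0=73.3680

d₁ = [ln(V₀/D) + (r + σ²/2)T] / (σ√T)
   = [ln(206.8790/80.5968) + (0.0100 + 0.5·0.1255²)·9.3305] / (0.1255·√9.3305)
   = [0.942675 + 0.166784] / 0.383351 = 2.894110
d₂ = d₁ − σ√T = 2.894110 − 0.383351 = 2.510760
N(d₁) = 0.998099,  N(d₂) = 0.993976,  e^(−rT) = 0.910916
E₀ = V₀·N(d₁) − D·e^(−rT)·N(d₂)
   = 206.8790·0.998099 − 80.5968·0.910916·0.993976 = 133.511035
B₀ = V₀ − E₀ = 206.8790 − 133.511035 = 73.367965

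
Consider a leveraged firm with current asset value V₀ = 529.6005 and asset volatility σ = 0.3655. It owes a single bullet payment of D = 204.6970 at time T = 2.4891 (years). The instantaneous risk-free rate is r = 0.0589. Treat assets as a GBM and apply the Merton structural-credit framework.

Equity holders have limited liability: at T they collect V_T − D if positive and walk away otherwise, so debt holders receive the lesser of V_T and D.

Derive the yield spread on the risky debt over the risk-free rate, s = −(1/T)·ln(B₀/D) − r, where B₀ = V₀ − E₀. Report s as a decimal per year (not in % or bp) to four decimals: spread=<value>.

spread=0.0043

d₁ = [ln(V₀/D) + (r + σ²/2)T] / (σ√T)
   = [ln(529.6005/204.6970) + (0.0589 + 0.5·0.3655²)·2.4891] / (0.3655·√2.4891)
   = [0.950592 + 0.312868] / 0.576645 = 2.191053
d₂ = d₁ − σ√T = 2.191053 − 0.576645 = 1.614408
N(d₁) = 0.985776,  N(d₂) = 0.946781,  e^(−rT) = 0.863632
E₀ = V₀·N(d₁) − D·e^(−rT)·N(d₂)
   = 529.6005·0.985776 − 204.6970·0.863632·0.946781 = 354.692798
B₀ = V₀ − E₀ = 529.6005 − 354.692798 = 174.907702
spread = −(1/T)·ln(B₀/D) − r = −(1/2.4891)·ln(174.907702/204.6970) − 0.0589 = 0.00428445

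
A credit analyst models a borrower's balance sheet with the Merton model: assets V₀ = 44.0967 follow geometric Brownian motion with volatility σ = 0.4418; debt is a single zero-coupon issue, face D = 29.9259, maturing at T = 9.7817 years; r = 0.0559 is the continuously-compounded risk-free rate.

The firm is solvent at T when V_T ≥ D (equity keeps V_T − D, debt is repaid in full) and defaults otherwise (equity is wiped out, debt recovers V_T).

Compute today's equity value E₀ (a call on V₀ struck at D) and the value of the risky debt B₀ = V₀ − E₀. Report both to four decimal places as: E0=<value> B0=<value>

d₁ = [ln(V₀/D) + (r + σ²/2)T] / (σ√T)
   = [ln(44.0967/29.9259) + (0.0559 + 0.5·0.4418²)·9.7817] / (0.4418·√9.7817)
   = [0.387661 + 1.501429] / 1.381761 = 1.367161
d₂ = d₁ − σ√T = 1.367161 − 1.381761 = -0.014600
N(d₁) = 0.914213,  N(d₂) = 0.494176,  e^(−rT) = 0.578801
E₀ = V₀·N(d₁) − D·e^(−rT)·N(d₂)
   = 44.0967·0.914213 − 29.9259·0.578801·0.494176 = 31.754075
B₀ = V₀ − E₀ = 44.0967 − 31.754075 = 12.342625

E0=31.7541 B0=12.3426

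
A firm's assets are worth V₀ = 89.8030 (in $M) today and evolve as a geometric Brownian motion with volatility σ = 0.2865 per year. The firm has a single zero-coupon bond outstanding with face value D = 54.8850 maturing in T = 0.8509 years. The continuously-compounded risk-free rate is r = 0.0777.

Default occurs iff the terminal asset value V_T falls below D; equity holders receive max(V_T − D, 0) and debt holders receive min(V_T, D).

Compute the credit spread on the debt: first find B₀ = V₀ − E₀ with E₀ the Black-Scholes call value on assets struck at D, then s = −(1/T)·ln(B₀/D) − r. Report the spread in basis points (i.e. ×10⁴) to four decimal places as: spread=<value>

spread=25.4539

d₁ = [ln(V₀/D) + (r + σ²/2)T] / (σ√T)
   = [ln(89.8030/54.8850) + (0.0777 + 0.5·0.2865²)·0.8509] / (0.2865·√0.8509)
   = [0.492378 + 0.101037] / 0.264280 = 2.245405
d₂ = d₁ − σ√T = 2.245405 − 0.264280 = 1.981125
N(d₁) = 0.987629,  N(d₂) = 0.976211,  e^(−rT) = 0.936023
E₀ = V₀·N(d₁) − D·e^(−rT)·N(d₂)
   = 89.8030·0.987629 − 54.8850·0.936023·0.976211 = 38.540510
B₀ = V₀ − E₀ = 89.8030 − 38.540510 = 51.262490
spread = −(1/T)·ln(B₀/D) − r = −(1/0.8509)·ln(51.262490/54.8850) − 0.0777 = 0.00254539
in basis points: 0.00254539 × 10⁴ = 25.4539 bp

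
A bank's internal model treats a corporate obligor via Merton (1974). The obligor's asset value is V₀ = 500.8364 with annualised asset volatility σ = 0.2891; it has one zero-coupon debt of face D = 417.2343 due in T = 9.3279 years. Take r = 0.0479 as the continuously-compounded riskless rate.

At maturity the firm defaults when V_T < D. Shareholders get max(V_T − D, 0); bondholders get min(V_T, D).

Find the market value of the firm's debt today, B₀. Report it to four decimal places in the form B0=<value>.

d₁ = [ln(V₀/D) + (r + σ²/2)T] / (σ√T)
   = [ln(500.8364/417.2343) + (0.0479 + 0.5·0.2891²)·9.3279] / (0.2891·√9.3279)
   = [0.182632 + 0.836614] / 0.882958 = 1.154353
d₂ = d₁ − σ√T = 1.154353 − 0.882958 = 0.271395
N(d₁) = 0.875822,  N(d₂) = 0.606956,  e^(−rT) = 0.639668
E₀ = V₀·N(d₁) − D·e^(−rT)·N(d₂)
   = 500.8364·0.875822 − 417.2343·0.639668·0.606956 = 276.652279
B₀ = V₀ − E₀ = 500.8364 − 276.652279 = 224.184121

B0=224.1841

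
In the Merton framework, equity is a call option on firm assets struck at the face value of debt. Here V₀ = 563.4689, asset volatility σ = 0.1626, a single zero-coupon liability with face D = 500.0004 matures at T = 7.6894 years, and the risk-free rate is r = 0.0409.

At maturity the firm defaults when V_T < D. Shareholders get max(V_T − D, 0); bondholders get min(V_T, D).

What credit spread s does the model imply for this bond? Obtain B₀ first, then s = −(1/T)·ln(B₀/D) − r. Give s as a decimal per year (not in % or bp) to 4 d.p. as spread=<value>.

spread=0.0066

d₁ = [ln(V₀/D) + (r + σ²/2)T] / (σ√T)
   = [ln(563.4689/500.0004) + (0.0409 + 0.5·0.1626²)·7.6894] / (0.1626·√7.6894)
   = [0.119503 + 0.416146] / 0.450886 = 1.187992
d₂ = d₁ − σ√T = 1.187992 − 0.450886 = 0.737106
N(d₁) = 0.882582,  N(d₂) = 0.769471,  e^(−rT) = 0.730156
E₀ = V₀·N(d₁) − D·e^(−rT)·N(d₂)
   = 563.4689·0.882582 − 500.0004·0.730156·0.769471 = 216.390003
B₀ = V₀ − E₀ = 563.4689 − 216.390003 = 347.078897
spread = −(1/T)·ln(B₀/D) − r = −(1/7.6894)·ln(347.078897/500.0004) − 0.0409 = 0.00657533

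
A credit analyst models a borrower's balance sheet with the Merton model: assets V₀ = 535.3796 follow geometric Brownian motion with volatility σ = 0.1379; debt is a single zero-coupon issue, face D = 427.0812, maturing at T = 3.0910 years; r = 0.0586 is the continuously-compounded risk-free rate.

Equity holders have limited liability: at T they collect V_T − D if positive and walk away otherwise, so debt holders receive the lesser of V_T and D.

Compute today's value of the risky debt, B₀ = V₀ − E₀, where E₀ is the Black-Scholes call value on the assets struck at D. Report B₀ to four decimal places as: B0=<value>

B0=354.2991

d₁ = [ln(V₀/D) + (r + σ²/2)T] / (σ√T)
   = [ln(535.3796/427.0812) + (0.0586 + 0.5·0.1379²)·3.0910] / (0.1379·√3.0910)
   = [0.226002 + 0.210522] / 0.242445 = 1.800506
d₂ = d₁ − σ√T = 1.800506 − 0.242445 = 1.558061
N(d₁) = 0.964110,  N(d₂) = 0.940391,  e^(−rT) = 0.834325
E₀ = V₀·N(d₁) − D·e^(−rT)·N(d₂)
   = 535.3796·0.964110 − 427.0812·0.834325·0.940391 = 181.080510
B₀ = V₀ − E₀ = 535.3796 − 181.080510 = 354.299090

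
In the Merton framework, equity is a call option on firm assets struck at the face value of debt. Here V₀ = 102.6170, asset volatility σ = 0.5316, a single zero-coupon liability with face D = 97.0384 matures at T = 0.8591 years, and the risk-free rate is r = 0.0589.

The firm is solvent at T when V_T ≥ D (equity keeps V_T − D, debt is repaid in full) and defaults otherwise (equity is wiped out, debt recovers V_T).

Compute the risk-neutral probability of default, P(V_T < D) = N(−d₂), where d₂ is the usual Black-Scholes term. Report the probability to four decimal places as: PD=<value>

d₁ = [ln(V₀/D) + (r + σ²/2)T] / (σ√T)
   = [ln(102.6170/97.0384) + (0.0589 + 0.5·0.5316²)·0.8591] / (0.5316·√0.8591)
   = [0.055897 + 0.171991] / 0.492728 = 0.462503
d₂ = d₁ − σ√T = 0.462503 − 0.492728 = -0.030224
risk-neutral PD = N(−d₂) = N(0.030224) = 0.512056

PD=0.5121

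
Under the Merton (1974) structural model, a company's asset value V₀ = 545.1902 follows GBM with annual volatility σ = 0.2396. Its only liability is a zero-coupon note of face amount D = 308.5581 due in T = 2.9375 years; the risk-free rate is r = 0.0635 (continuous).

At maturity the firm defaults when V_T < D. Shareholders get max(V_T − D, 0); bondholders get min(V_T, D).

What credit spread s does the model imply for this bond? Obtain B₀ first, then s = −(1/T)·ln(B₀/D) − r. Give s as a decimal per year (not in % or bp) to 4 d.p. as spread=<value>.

d₁ = [ln(V₀/D) + (r + σ²/2)T] / (σ√T)
   = [ln(545.1902/308.5581) + (0.0635 + 0.5·0.2396²)·2.9375] / (0.2396·√2.9375)
   = [0.569225 + 0.270849] / 0.410654 = 2.045699
d₂ = d₁ − σ√T = 2.045699 − 0.410654 = 1.635046
N(d₁) = 0.979607,  N(d₂) = 0.948980,  e^(−rT) = 0.829833
E₀ = V₀·N(d₁) − D·e^(−rT)·N(d₂)
   = 545.1902·0.979607 − 308.5581·0.829833·0.948980 = 291.084253
B₀ = V₀ − E₀ = 545.1902 − 291.084253 = 254.105947
spread = −(1/T)·ln(B₀/D) − r = −(1/2.9375)·ln(254.105947/308.5581) − 0.0635 = 0.00259663

spread=0.0026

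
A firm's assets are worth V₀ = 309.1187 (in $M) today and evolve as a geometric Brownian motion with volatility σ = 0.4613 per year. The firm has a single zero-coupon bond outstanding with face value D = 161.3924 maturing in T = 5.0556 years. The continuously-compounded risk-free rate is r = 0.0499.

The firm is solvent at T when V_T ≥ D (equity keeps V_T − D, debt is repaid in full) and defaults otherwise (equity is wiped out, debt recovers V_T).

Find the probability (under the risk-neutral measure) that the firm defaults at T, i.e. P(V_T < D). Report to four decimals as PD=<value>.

PD=0.3627

d₁ = [ln(V₀/D) + (r + σ²/2)T] / (σ√T)
   = [ln(309.1187/161.3924) + (0.0499 + 0.5·0.4613²)·5.0556] / (0.4613·√5.0556)
   = [0.649887 + 0.790184] / 1.037217 = 1.388398
d₂ = d₁ − σ√T = 1.388398 − 1.037217 = 0.351181
risk-neutral PD = N(−d₂) = N(-0.351181) = 0.362726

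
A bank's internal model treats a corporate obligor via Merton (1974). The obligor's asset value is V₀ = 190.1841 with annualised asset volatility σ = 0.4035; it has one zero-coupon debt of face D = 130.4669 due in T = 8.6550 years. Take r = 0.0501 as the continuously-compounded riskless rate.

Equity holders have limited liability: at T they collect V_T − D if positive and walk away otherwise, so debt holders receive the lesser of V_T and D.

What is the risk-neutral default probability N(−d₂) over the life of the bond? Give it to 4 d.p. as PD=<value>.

PD=0.4645

d₁ = [ln(V₀/D) + (r + σ²/2)T] / (σ√T)
   = [ln(190.1841/130.4669) + (0.0501 + 0.5·0.4035²)·8.6550] / (0.4035·√8.6550)
   = [0.376873 + 1.138186] / 1.187072 = 1.276299
d₂ = d₁ − σ√T = 1.276299 − 1.187072 = 0.089227
risk-neutral PD = N(−d₂) = N(-0.089227) = 0.464451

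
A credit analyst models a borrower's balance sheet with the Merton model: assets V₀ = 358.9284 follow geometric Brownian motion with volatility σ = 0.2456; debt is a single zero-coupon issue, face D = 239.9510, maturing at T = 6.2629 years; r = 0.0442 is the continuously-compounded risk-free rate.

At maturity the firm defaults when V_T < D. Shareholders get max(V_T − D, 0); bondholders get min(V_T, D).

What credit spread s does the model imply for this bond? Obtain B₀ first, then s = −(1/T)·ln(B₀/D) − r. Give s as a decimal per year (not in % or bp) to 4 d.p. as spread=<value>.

d₁ = [ln(V₀/D) + (r + σ²/2)T] / (σ√T)
   = [ln(358.9284/239.9510) + (0.0442 + 0.5·0.2456²)·6.2629] / (0.2456·√6.2629)
   = [0.402688 + 0.465707] / 0.614633 = 1.412867
d₂ = d₁ − σ√T = 1.412867 − 0.614633 = 0.798234
N(d₁) = 0.921153,  N(d₂) = 0.787633,  e^(−rT) = 0.758191
E₀ = V₀·N(d₁) − D·e^(−rT)·N(d₂)
   = 358.9284·0.921153 − 239.9510·0.758191·0.787633 = 187.334899
B₀ = V₀ − E₀ = 358.9284 − 187.334899 = 171.593501
spread = −(1/T)·ln(B₀/D) − r = −(1/6.2629)·ln(171.593501/239.9510) − 0.0442 = 0.00933852

spread=0.0093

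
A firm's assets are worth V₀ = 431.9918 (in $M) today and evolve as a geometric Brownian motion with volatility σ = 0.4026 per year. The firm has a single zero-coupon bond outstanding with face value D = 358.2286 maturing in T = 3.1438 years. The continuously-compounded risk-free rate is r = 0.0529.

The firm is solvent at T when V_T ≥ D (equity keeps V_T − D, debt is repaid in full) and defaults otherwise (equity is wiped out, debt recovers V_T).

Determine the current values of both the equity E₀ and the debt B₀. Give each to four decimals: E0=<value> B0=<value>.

d₁ = [ln(V₀/D) + (r + σ²/2)T] / (σ√T)
   = [ln(431.9918/358.2286) + (0.0529 + 0.5·0.4026²)·3.1438] / (0.4026·√3.1438)
   = [0.187235 + 0.421091] / 0.713841 = 0.852188
d₂ = d₁ − σ√T = 0.852188 − 0.713841 = 0.138348
N(d₁) = 0.802945,  N(d₂) = 0.555017,  e^(−rT) = 0.846786
E₀ = V₀·N(d₁) − D·e^(−rT)·N(d₂)
   = 431.9918·0.802945 − 358.2286·0.846786·0.555017 = 178.505140
B₀ = V₀ − E₀ = 431.9918 − 178.505140 = 253.486660

E0=178.5051 B0=253.4867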